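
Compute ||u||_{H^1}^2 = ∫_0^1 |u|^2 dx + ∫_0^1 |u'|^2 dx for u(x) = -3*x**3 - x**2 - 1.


||u||_{H^1}^2 = 2253/70

The H^1 norm (squared) on an interval (0, L) is
  ||u||_{H^1}^2 = ∫_0^L u(x)^2 dx + ∫_0^L u'(x)^2 dx.
Compute u'(x) = -9*x**2 - 2*x.
Then u(x)^2 = 9*x**6 + 6*x**5 + x**4 + 6*x**3 + 2*x**2 + 1 and u'(x)^2 = 81*x**4 + 36*x**3 + 4*x**2.
Integrate each monomial from 0 to 1 using ∫_0^1 c·x^n dx = c·1^(n+1)/(n+1):
  ∫_0^1 u(x)^2 dx = ∫_0^1 (9*x^6 + 6*x^5 + x^4 + 6*x^3 + 2*x^2 + 1) dx. Term by term:
    ∫_0^1 9*x^6 dx = 9/7;  ∫_0^1 6*x^5 dx = 1;  ∫_0^1 x^4 dx = 1/5;
    ∫_0^1 6*x^3 dx = 3/2;  ∫_0^1 2*x^2 dx = 2/3;  ∫_0^1 1 dx = 1.
  Sum: 9/7 + 1 + 1/5 + 3/2 + 2/3 + 1 = 1187/210.
  ∫_0^1 u'(x)^2 dx = ∫_0^1 (81*x^4 + 36*x^3 + 4*x^2) dx. Term by term:
    ∫_0^1 81*x^4 dx = 81/5;  ∫_0^1 36*x^3 dx = 9;  ∫_0^1 4*x^2 dx = 4/3.
  Sum: 81/5 + 9 + 4/3 = 398/15.
Adding: ||u||_{H^1}^2 = 1187/210 + 398/15 = 2253/70.


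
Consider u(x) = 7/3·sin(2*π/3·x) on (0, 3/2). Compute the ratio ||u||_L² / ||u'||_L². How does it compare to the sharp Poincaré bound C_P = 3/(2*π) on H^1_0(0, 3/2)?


||u||_L² / ||u'||_L² = 3/(2*π) = C_P.

u(x) = 7/3·sin(2*π/3·x), so u'(x) = 14*π*cos(2*π*x/3)/9.
Writing u(x) = A·sin(kπx/L) with A = 7/3 and k = 1, use ∫_0^L sin²(kπx/L) dx = L/2 and ∫_0^L cos²(kπx/L) dx = L/2.
u² = 49/9·sin²(2*π/3·x) and (u')² = 196*π^2/81·cos²(2*π/3·x), and each of sin², cos² integrates to L/2 = 3/4 over (0, 3/2).
∫_0^3/2 u² dx = 49/12, so ||u||_L² = 7*sqrt(3)/6.
∫_0^3/2 (u')² dx = 49*π^2/27, so ||u'||_L² = 7*sqrt(3)*π/9.
Ratio ||u||_L² / ||u'||_L² = 3/(2*π).
Sharp Poincaré constant on H^1_0(0, 3/2) is C_P = L/π = 3/(2*π), achieved by sin(2*π/3·x).
This is the k = 1 eigenfunction (up to amplitude), so the ratio equals the sharp Poincaré constant exactly.


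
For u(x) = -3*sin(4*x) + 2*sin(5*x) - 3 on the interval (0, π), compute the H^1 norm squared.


||u||_{H^1(0,π)}^2 = -24/5 + 275*π/2

u'(x) = -12*cos(4*x) + 10*cos(5*x).
Expand u² and (u')² and integrate term by term on (0, π), using: for integers n ≥ 1, ∫_0^π sin²(nx) dx = ∫_0^π cos²(nx) dx = π/2; for n ≠ n', ∫_0^π sin(nx)sin(n'x) dx = ∫_0^π cos(nx)cos(n'x) dx = 0; and by product-to-sum, ∫_0^π sin(nx)cos(n'x) dx = ½∫_0^π [sin((n+n')x) + sin((n−n')x)] dx, which is 0 when n+n' is even and 2n/(n²−n'²) when n+n' is odd (it need not vanish on (0, π)). For the constant mode: ∫_0^π 1 dx = π, ∫_0^π cos(nx) dx = 0, ∫_0^π sin(nx) dx = (1−(−1)^n)/n.
  u² squared terms: (-3)²·∫1 dx = 9·π = 9*π;  (-3)²·∫sin(4x)² dx = 9·π/2 = 9*π/2;  (2)²·∫sin(5x)² dx = 4·π/2 = 2*π.
  u² cross terms: 2·(-3)·(-3)·∫1·sin(4x) dx = 18·(0) = 0;  2·(-3)·(2)·∫1·sin(5x) dx = -12·(2/5) = -24/5;  2·(-3)·(2)·∫sin(4x)·sin(5x) dx = -12·(0) = 0.
  So ∫_0^π u² dx = 9*π + 9*π/2 + 2*π + 0 − 24/5 + 0 = -24/5 + 31*π/2.
  (u')² squared terms: (-12)²·∫cos(4x)² dx = 144·π/2 = 72*π;  (10)²·∫cos(5x)² dx = 100·π/2 = 50*π.
  (u')² cross terms: 2·(-12)·(10)·∫cos(4x)·cos(5x) dx = -240·(0) = 0.
  So ∫_0^π (u')² dx = 72*π + 50*π + 0 = 122*π.
||u||_{H^1}^2 = (-24/5 + 31*π/2) + (122*π) = -24/5 + 275*π/2.


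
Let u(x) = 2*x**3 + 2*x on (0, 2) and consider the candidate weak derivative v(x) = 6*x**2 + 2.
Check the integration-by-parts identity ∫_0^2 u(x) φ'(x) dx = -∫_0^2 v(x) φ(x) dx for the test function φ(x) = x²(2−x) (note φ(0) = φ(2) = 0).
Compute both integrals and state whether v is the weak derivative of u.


LHS = -232/15, RHS = -232/15. Yes, v = u' weakly.

u(x) = 2*x**3 + 2*x, classical derivative u'(x) = 6*x**2 + 2.
φ(x) = x²(2−x), so φ'(x) = x*(4 - 3*x).
Note φ(0) = φ(2) = 0, so the boundary term u·φ vanishes.
LHS = ∫_0^2 u(x) φ'(x) dx = ∫_0^2 (-6*x^5 + 8*x^4 - 6*x^3 + 8*x^2) dx. Term by term:
  ∫_0^2 -6*x^5 dx = -64;  ∫_0^2 8*x^4 dx = 256/5;  ∫_0^2 -6*x^3 dx = -24;
  ∫_0^2 8*x^2 dx = 64/3.
Sum: -64 + 256/5 − 24 + 64/3 = -232/15.
So LHS = -232/15.
∫_0^2 v(x) φ(x) dx = ∫_0^2 (-6*x^5 + 12*x^4 - 2*x^3 + 4*x^2) dx. Term by term:
  ∫_0^2 -6*x^5 dx = -64;  ∫_0^2 12*x^4 dx = 384/5;  ∫_0^2 -2*x^3 dx = -8;
  ∫_0^2 4*x^2 dx = 32/3.
Sum: -64 + 384/5 − 8 + 32/3 = 232/15.
So RHS = -∫_0^2 v(x) φ(x) dx = -232/15.
LHS = RHS, so the identity holds for this test φ.
Moreover u is smooth here and v(x) = u'(x) = 6*x**2 + 2 pointwise, so the identity holds for every test function. Hence v is the weak derivative of u.


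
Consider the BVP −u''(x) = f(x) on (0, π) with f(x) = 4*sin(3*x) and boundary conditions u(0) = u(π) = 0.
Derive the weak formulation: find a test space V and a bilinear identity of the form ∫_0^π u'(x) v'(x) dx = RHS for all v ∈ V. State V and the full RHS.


V = H^1_0(0, π) (so v(0) = v(π) = 0); weak form: ∫_0^π u'v' dx = ∫_0^π (4*sin(3*x)) v dx for all v ∈ V.

Multiply both sides by a test function v and integrate from 0 to π:
  ∫_0^π −u''(x) v(x) dx = ∫_0^π f(x) v(x) dx.
Integrate the LHS by parts once:
  ∫_0^π −u'' v dx = −[u'(x) v(x)]_0^π + ∫_0^π u'(x) v'(x) dx.
Thus ∫_0^π u'(x) v'(x) dx = ∫_0^π f(x) v(x) dx + [u'(x) v(x)]_0^π.
Choose V so that boundary terms are either known or forced to vanish.
u is Dirichlet: u(0) = u(π) = 0. Let V = H^1_0(0, π); then v(0) = v(π) = 0, and [u' v]_0^π = 0.
Weak formulation: find u (satisfying any essential BC) such that ∫_0^π u'(x) v'(x) dx = ∫_0^π f v dx for all v ∈ V.
Substituting f(x) = 4*sin(3*x), the right-hand side is ∫_0^π (4*sin(3*x)) v dx.


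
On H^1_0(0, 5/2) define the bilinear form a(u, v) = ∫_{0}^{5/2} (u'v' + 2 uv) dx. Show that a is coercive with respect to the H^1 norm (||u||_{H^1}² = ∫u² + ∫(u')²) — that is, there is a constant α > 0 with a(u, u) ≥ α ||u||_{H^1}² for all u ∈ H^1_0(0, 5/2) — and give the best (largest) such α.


α = 1

Coercivity of a(·,·) on H^1_0(0, 5/2) means a(u, u) ≥ α ||u||_{H^1}² for every u ∈ H^1_0.
The interval has length L = 5/2, and Poincaré/coercivity depend only on L. Here a(u, u) = ∫(u')² + (2)·∫u².
Here c = 2 ≥ 1, so a(u,u) = ∫(u')² + c∫u² ≥ ∫(u')² + ∫u² = ||u||_{H^1}², i.e. α = 1 works. No larger α is possible: a(u,u) ≥ α||u||_{H^1}² means (1−α)∫(u')² ≥ (α−c)∫u², and for the modes u_n = sin(nπ(x−x₀)/L) (x₀ the left endpoint) one has ∫u_n²/∫(u_n')² = (L/(nπ))² → 0, so a(u_n,u_n)/||u_n||_{H^1}² → 1. Hence the optimal constant is α = 1.
Therefore α = 1.


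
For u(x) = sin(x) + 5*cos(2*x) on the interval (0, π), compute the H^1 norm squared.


||u||_{H^1(0,π)}^2 = -100/3 + 127*π/2

u'(x) = -10*sin(2*x) + cos(x).
Expand u² and (u')² and integrate term by term on (0, π), using: for integers n ≥ 1, ∫_0^π sin²(nx) dx = ∫_0^π cos²(nx) dx = π/2; for n ≠ n', ∫_0^π sin(nx)sin(n'x) dx = ∫_0^π cos(nx)cos(n'x) dx = 0; and by product-to-sum, ∫_0^π sin(nx)cos(n'x) dx = ½∫_0^π [sin((n+n')x) + sin((n−n')x)] dx, which is 0 when n+n' is even and 2n/(n²−n'²) when n+n' is odd (it need not vanish on (0, π)).
  u² squared terms: (5)²·∫cos(2x)² dx = 25·π/2 = 25*π/2;  (1)²·∫sin(x)² dx = 1·π/2 = π/2.
  u² cross terms: 2·(5)·(1)·∫cos(2x)·sin(x) dx = 10·(-2/3) = -20/3.
  So ∫_0^π u² dx = 25*π/2 + π/2 − 20/3 = -20/3 + 13*π.
  (u')² squared terms: (-10)²·∫sin(2x)² dx = 100·π/2 = 50*π;  (1)²·∫cos(x)² dx = 1·π/2 = π/2.
  (u')² cross terms: 2·(-10)·(1)·∫sin(2x)·cos(x) dx = -20·(4/3) = -80/3.
  So ∫_0^π (u')² dx = 50*π + π/2 − 80/3 = -80/3 + 101*π/2.
||u||_{H^1}^2 = (-20/3 + 13*π) + (-80/3 + 101*π/2) = -100/3 + 127*π/2.


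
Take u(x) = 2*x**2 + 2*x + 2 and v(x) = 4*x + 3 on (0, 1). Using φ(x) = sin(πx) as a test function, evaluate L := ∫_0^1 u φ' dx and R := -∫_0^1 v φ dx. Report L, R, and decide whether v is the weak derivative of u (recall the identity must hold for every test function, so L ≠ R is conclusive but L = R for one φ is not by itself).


LHS = -8/π, RHS = -10/π. No, v is not the weak derivative of u.

u(x) = 2*x**2 + 2*x + 2, classical derivative u'(x) = 4*x + 2.
φ(x) = sin(πx), so φ'(x) = π*cos(π*x).
Note φ(0) = φ(1) = 0, so the boundary term u·φ vanishes.
LHS = ∫_0^1 u(x) φ'(x) dx = ∫_0^1 (2*π*x^2*cos(π*x) + 2*π*x*cos(π*x) + 2*π*cos(π*x)) dx. Term by term:
  ∫_0^1 2*π*cos(π*x) dx = 0;  ∫_0^1 2*π*x*cos(π*x) dx = -4/π;  ∫_0^1 2*π*x^2*cos(π*x) dx = -4/π.
Sum: 0 − 4/π − 4/π = -8/π.
So LHS = -8/π.
∫_0^1 v(x) φ(x) dx = ∫_0^1 (4*x*sin(π*x) + 3*sin(π*x)) dx. Term by term:
  ∫_0^1 3*sin(π*x) dx = 6/π;  ∫_0^1 4*x*sin(π*x) dx = 4/π.
Sum: 6/π + 4/π = 10/π.
So RHS = -∫_0^1 v(x) φ(x) dx = -10/π.
LHS − RHS = 2/π ≠ 0, so the identity fails.
(For a valid weak derivative the identity must hold for EVERY test function, in particular this one. The failure shows v is NOT the weak derivative of u.)
Correct weak derivative would be u'(x) = 4*x + 2.


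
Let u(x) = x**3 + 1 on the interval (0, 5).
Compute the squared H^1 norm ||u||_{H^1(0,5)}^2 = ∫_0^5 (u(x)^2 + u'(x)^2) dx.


||u||_{H^1}^2 = 239445/14

The H^1 norm (squared) on an interval (0, L) is
  ||u||_{H^1}^2 = ∫_0^L u(x)^2 dx + ∫_0^L u'(x)^2 dx.
Compute u'(x) = 3*x**2.
Then u(x)^2 = x**6 + 2*x**3 + 1 and u'(x)^2 = 9*x**4.
Integrate each monomial from 0 to 5 using ∫_0^5 c·x^n dx = c·5^(n+1)/(n+1):
  ∫_0^5 u(x)^2 dx = ∫_0^5 (x^6 + 2*x^3 + 1) dx. Term by term:
    ∫_0^5 x^6 dx = 78125/7;  ∫_0^5 2*x^3 dx = 625/2;  ∫_0^5 1 dx = 5.
  Sum: 78125/7 + 625/2 + 5 = 160695/14.
  ∫_0^5 u'(x)^2 dx = ∫_0^5 (9*x^4) dx. Term by term:
    ∫_0^5 9*x^4 dx = 5625.
Adding: ||u||_{H^1}^2 = 160695/14 + 5625 = 239445/14.


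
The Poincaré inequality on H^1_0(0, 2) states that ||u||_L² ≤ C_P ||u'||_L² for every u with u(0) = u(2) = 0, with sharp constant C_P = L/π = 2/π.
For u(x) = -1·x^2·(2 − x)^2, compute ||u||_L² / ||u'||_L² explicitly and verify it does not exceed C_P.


||u||_L² / ||u'||_L² = sqrt(3)/3 < C_P = 2/π.

u(x) = -1·x^2·(2 − x)^2, so u'(x) = 4*x*(-x^2 + 3*x - 2).
u(x) = -1·x^2·(2 − x)^2 vanishes at x = 0 and x = 2, so u ∈ H^1_0(0, 2). Differentiate via the product rule and integrate the resulting polynomials term by term.
  ∫_0^2 u² dx = ∫_0^2 (x^8 - 8*x^7 + 24*x^6 - 32*x^5 + 16*x^4) dx. Term by term:
    ∫_0^2 x^8 dx = 512/9;  ∫_0^2 -8*x^7 dx = -256;  ∫_0^2 24*x^6 dx = 3072/7;
    ∫_0^2 -32*x^5 dx = -1024/3;  ∫_0^2 16*x^4 dx = 512/5.
  Sum: 512/9 − 256 + 3072/7 − 1024/3 + 512/5 = 256/315.
  ∫_0^2 (u')² dx = ∫_0^2 (16*x^6 - 96*x^5 + 208*x^4 - 192*x^3 + 64*x^2) dx. Term by term:
    ∫_0^2 16*x^6 dx = 2048/7;  ∫_0^2 -96*x^5 dx = -1024;  ∫_0^2 208*x^4 dx = 6656/5;
    ∫_0^2 -192*x^3 dx = -768;  ∫_0^2 64*x^2 dx = 512/3.
  Sum: 2048/7 − 1024 + 6656/5 − 768 + 512/3 = 256/105.
∫_0^2 u² dx = 256/315, so ||u||_L² = 16*sqrt(35)/105.
∫_0^2 (u')² dx = 256/105, so ||u'||_L² = 16*sqrt(105)/105.
Ratio ||u||_L² / ||u'||_L² = sqrt(3)/3.
Sharp Poincaré constant on H^1_0(0, 2) is C_P = L/π = 2/π, achieved by sin(π/2·x).
A polynomial bump cannot attain the sharp Poincaré constant (only the first sine eigenfunction does), so the ratio is strictly less than C_P, consistent with ||u||_L² ≤ C_P ||u'||_L².


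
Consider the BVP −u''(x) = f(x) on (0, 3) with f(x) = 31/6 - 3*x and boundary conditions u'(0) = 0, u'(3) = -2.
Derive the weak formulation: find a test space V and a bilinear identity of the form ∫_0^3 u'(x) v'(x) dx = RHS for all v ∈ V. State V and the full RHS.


V = H^1(0, 3) (v unrestricted at boundary; u is determined up to an additive constant); weak form: ∫_0^3 u'v' dx = ∫_0^3 (31/6 - 3*x) v dx − 2·v(3) for all v ∈ V.

Multiply both sides by a test function v and integrate from 0 to 3:
  ∫_0^3 −u''(x) v(x) dx = ∫_0^3 f(x) v(x) dx.
Integrate the LHS by parts once:
  ∫_0^3 −u'' v dx = −[u'(x) v(x)]_0^3 + ∫_0^3 u'(x) v'(x) dx.
Thus ∫_0^3 u'(x) v'(x) dx = ∫_0^3 f(x) v(x) dx + [u'(x) v(x)]_0^3.
Choose V so that boundary terms are either known or forced to vanish.
u has inhomogeneous Neumann u'(0) = 0, u'(3) = -2. [u' v]_0^3 = (-2)·v(3) − (0)·v(0) = − 2·v(3). Take V = H^1(0, 3); boundary term becomes part of RHS.
Weak formulation: find u (satisfying any essential BC) such that ∫_0^3 u'(x) v'(x) dx = ∫_0^3 f v dx − 2·v(3) for all v ∈ V (Neumann data are natural BCs: they enter the RHS as boundary terms).
Substituting f(x) = 31/6 - 3*x, the right-hand side is ∫_0^3 (31/6 - 3*x) v dx − 2·v(3).
Compatibility check (pure Neumann): taking v ≡ 1 ∈ V gives 0 = ∫_0^3 f dx + (-2) − (0), i.e. ∫_0^3 f dx must equal u'(0) − u'(3) = 2. Indeed ∫_0^3 (31/6 - 3*x) dx = 2, so the data are compatible. The solution is then unique only up to an additive constant (fix it e.g. by requiring ∫_0^3 u dx = 0).


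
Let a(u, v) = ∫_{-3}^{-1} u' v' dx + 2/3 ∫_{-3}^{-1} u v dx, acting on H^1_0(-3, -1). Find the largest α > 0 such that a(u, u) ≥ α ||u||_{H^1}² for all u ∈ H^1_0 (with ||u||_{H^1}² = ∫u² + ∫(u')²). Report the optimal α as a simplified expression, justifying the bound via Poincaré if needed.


α = (8/3 + π^2)/(4 + π^2)

Coercivity of a(·,·) on H^1_0(-3, -1) means a(u, u) ≥ α ||u||_{H^1}² for every u ∈ H^1_0.
The interval has length L = 2, and Poincaré/coercivity depend only on L. Here a(u, u) = ∫(u')² + (2/3)·∫u².
Here 0 < c = 2/3 < 1. The condition a(u,u) ≥ α||u||_{H^1}² reads (1−α)∫(u')² ≥ (α−c)∫u². Any admissible α is ≤ 1 (rapidly oscillating u have ∫u²/∫(u')² → 0), and α = 1 would force 0 ≥ (1−c)∫u², impossible since c < 1; so 1−α > 0. By the sharp Poincaré inequality on H^1_0 of an interval of length L, ∫(u')² ≥ (π/L)²∫u² with equality for the first sine mode sin(π(x−x₀)/L) (x₀ the left endpoint), so the inequality holds for all u iff (1−α)(π/L)² ≥ α − c, i.e. α ≤ ((π/L)² + c)/((π/L)² + 1) = (1 + c(L/π)²)/(1 + (L/π)²). With (π/L)² = π^2/4 and c = 2/3, the largest admissible constant is α = ((π/L)² + c)/((π/L)² + 1).
Simplifying, α = (8/3 + π^2)/(4 + π^2).


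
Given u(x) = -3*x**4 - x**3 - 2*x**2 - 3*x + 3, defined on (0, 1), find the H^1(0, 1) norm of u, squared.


||u||_{H^1}^2 = 16251/140

The H^1 norm (squared) on an interval (0, L) is
  ||u||_{H^1}^2 = ∫_0^L u(x)^2 dx + ∫_0^L u'(x)^2 dx.
Compute u'(x) = -12*x**3 - 3*x**2 - 4*x - 3.
Then u(x)^2 = 9*x**8 + 6*x**7 + 13*x**6 + 22*x**5 - 8*x**4 + 6*x**3 - 3*x**2 - 18*x + 9 and u'(x)^2 = 144*x**6 + 72*x**5 + 105*x**4 + 96*x**3 + 34*x**2 + 24*x + 9.
Integrate each monomial from 0 to 1 using ∫_0^1 c·x^n dx = c·1^(n+1)/(n+1):
  ∫_0^1 u(x)^2 dx = ∫_0^1 (9*x^8 + 6*x^7 + 13*x^6 + 22*x^5 - 8*x^4 + 6*x^3 - 3*x^2 - 18*x + 9) dx. Term by term:
    ∫_0^1 9*x^8 dx = 1;  ∫_0^1 6*x^7 dx = 3/4;  ∫_0^1 13*x^6 dx = 13/7;
    ∫_0^1 22*x^5 dx = 11/3;  ∫_0^1 -8*x^4 dx = -8/5;  ∫_0^1 6*x^3 dx = 3/2;
    ∫_0^1 -3*x^2 dx = -1;  ∫_0^1 -18*x dx = -9;  ∫_0^1 9 dx = 9.
  Sum: 1 + 3/4 + 13/7 + 11/3 − 8/5 + 3/2 − 1 − 9 + 9 = 2593/420.
  ∫_0^1 u'(x)^2 dx = ∫_0^1 (144*x^6 + 72*x^5 + 105*x^4 + 96*x^3 + 34*x^2 + 24*x + 9) dx. Term by term:
    ∫_0^1 144*x^6 dx = 144/7;  ∫_0^1 72*x^5 dx = 12;  ∫_0^1 105*x^4 dx = 21;
    ∫_0^1 96*x^3 dx = 24;  ∫_0^1 34*x^2 dx = 34/3;  ∫_0^1 24*x dx = 12;
    ∫_0^1 9 dx = 9.
  Sum: 144/7 + 12 + 21 + 24 + 34/3 + 12 + 9 = 2308/21.
Adding: ||u||_{H^1}^2 = 2593/420 + 2308/21 = 16251/140.


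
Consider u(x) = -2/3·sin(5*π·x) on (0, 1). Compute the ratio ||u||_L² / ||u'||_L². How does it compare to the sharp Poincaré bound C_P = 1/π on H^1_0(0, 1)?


||u||_L² / ||u'||_L² = 1/(5*π) < C_P = 1/π.

u(x) = -2/3·sin(5*π·x), so u'(x) = -10*π*cos(5*π*x)/3.
Writing u(x) = A·sin(kπx/L) with A = -2/3 and k = 5, use ∫_0^L sin²(kπx/L) dx = L/2 and ∫_0^L cos²(kπx/L) dx = L/2.
u² = 4/9·sin²(5*π·x) and (u')² = 100*π^2/9·cos²(5*π·x), and each of sin², cos² integrates to L/2 = 1/2 over (0, 1).
∫_0^1 u² dx = 2/9, so ||u||_L² = sqrt(2)/3.
∫_0^1 (u')² dx = 50*π^2/9, so ||u'||_L² = 5*sqrt(2)*π/3.
Ratio ||u||_L² / ||u'||_L² = 1/(5*π).
Sharp Poincaré constant on H^1_0(0, 1) is C_P = L/π = 1/π, achieved by sin(π·x).
This is the k = 5 harmonic; the ratio L/(kπ) is strictly less than C_P = L/π, consistent with the sharp inequality ||u||_L² ≤ C_P ||u'||_L².


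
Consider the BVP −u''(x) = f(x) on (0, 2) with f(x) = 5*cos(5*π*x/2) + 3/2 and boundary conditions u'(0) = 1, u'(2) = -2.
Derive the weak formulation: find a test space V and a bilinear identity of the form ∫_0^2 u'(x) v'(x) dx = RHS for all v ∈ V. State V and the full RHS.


V = H^1(0, 2) (v unrestricted at boundary; u is determined up to an additive constant); weak form: ∫_0^2 u'v' dx = ∫_0^2 (5*cos(5*π*x/2) + 3/2) v dx − 2·v(2) − v(0) for all v ∈ V.

Multiply both sides by a test function v and integrate from 0 to 2:
  ∫_0^2 −u''(x) v(x) dx = ∫_0^2 f(x) v(x) dx.
Integrate the LHS by parts once:
  ∫_0^2 −u'' v dx = −[u'(x) v(x)]_0^2 + ∫_0^2 u'(x) v'(x) dx.
Thus ∫_0^2 u'(x) v'(x) dx = ∫_0^2 f(x) v(x) dx + [u'(x) v(x)]_0^2.
Choose V so that boundary terms are either known or forced to vanish.
u has inhomogeneous Neumann u'(0) = 1, u'(2) = -2. [u' v]_0^2 = (-2)·v(2) − (1)·v(0) = − 2·v(2) − v(0). Take V = H^1(0, 2); boundary term becomes part of RHS.
Weak formulation: find u (satisfying any essential BC) such that ∫_0^2 u'(x) v'(x) dx = ∫_0^2 f v dx − 2·v(2) − v(0) for all v ∈ V (Neumann data are natural BCs: they enter the RHS as boundary terms).
Substituting f(x) = 5*cos(5*π*x/2) + 3/2, the right-hand side is ∫_0^2 (5*cos(5*π*x/2) + 3/2) v dx − 2·v(2) − v(0).
Compatibility check (pure Neumann): taking v ≡ 1 ∈ V gives 0 = ∫_0^2 f dx + (-2) − (1), i.e. ∫_0^2 f dx must equal u'(0) − u'(2) = 3. Indeed ∫_0^2 (5*cos(5*π*x/2) + 3/2) dx = 3, so the data are compatible. The solution is then unique only up to an additive constant (fix it e.g. by requiring ∫_0^2 u dx = 0).


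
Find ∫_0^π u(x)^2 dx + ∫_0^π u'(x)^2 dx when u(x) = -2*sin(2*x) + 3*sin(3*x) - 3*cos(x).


||u||_{H^1(0,π)}^2 = 32 + 64*π

u'(x) = 3*sin(x) - 4*cos(2*x) + 9*cos(3*x).
Expand u² and (u')² and integrate term by term on (0, π), using: for integers n ≥ 1, ∫_0^π sin²(nx) dx = ∫_0^π cos²(nx) dx = π/2; for n ≠ n', ∫_0^π sin(nx)sin(n'x) dx = ∫_0^π cos(nx)cos(n'x) dx = 0; and by product-to-sum, ∫_0^π sin(nx)cos(n'x) dx = ½∫_0^π [sin((n+n')x) + sin((n−n')x)] dx, which is 0 when n+n' is even and 2n/(n²−n'²) when n+n' is odd (it need not vanish on (0, π)).
  u² squared terms: (-3)²·∫cos(x)² dx = 9·π/2 = 9*π/2;  (-2)²·∫sin(2x)² dx = 4·π/2 = 2*π;  (3)²·∫sin(3x)² dx = 9·π/2 = 9*π/2.
  u² cross terms: 2·(-3)·(-2)·∫cos(x)·sin(2x) dx = 12·(4/3) = 16;  2·(-3)·(3)·∫cos(x)·sin(3x) dx = -18·(0) = 0;  2·(-2)·(3)·∫sin(2x)·sin(3x) dx = -12·(0) = 0.
  So ∫_0^π u² dx = 9*π/2 + 2*π + 9*π/2 + 16 + 0 + 0 = 16 + 11*π.
  (u')² squared terms: (-4)²·∫cos(2x)² dx = 16·π/2 = 8*π;  (3)²·∫sin(x)² dx = 9·π/2 = 9*π/2;  (9)²·∫cos(3x)² dx = 81·π/2 = 81*π/2.
  (u')² cross terms: 2·(-4)·(3)·∫cos(2x)·sin(x) dx = -24·(-2/3) = 16;  2·(-4)·(9)·∫cos(2x)·cos(3x) dx = -72·(0) = 0;  2·(3)·(9)·∫sin(x)·cos(3x) dx = 54·(0) = 0.
  So ∫_0^π (u')² dx = 8*π + 9*π/2 + 81*π/2 + 16 + 0 + 0 = 16 + 53*π.
||u||_{H^1}^2 = (16 + 11*π) + (16 + 53*π) = 32 + 64*π.


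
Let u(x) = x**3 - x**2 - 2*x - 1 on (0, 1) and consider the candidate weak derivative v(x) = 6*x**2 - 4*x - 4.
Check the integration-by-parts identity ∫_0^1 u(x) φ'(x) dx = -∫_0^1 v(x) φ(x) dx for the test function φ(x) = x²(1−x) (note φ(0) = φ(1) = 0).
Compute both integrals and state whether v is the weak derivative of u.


LHS = 1/6, RHS = 1/3. No, v is not the weak derivative of u.

u(x) = x**3 - x**2 - 2*x - 1, classical derivative u'(x) = 3*x**2 - 2*x - 2.
φ(x) = x²(1−x), so φ'(x) = x*(2 - 3*x).
Note φ(0) = φ(1) = 0, so the boundary term u·φ vanishes.
LHS = ∫_0^1 u(x) φ'(x) dx = ∫_0^1 (-3*x^5 + 5*x^4 + 4*x^3 - x^2 - 2*x) dx. Term by term:
  ∫_0^1 -3*x^5 dx = -1/2;  ∫_0^1 5*x^4 dx = 1;  ∫_0^1 4*x^3 dx = 1;
  ∫_0^1 -x^2 dx = -1/3;  ∫_0^1 -2*x dx = -1.
Sum: -1/2 + 1 + 1 − 1/3 − 1 = 1/6.
So LHS = 1/6.
∫_0^1 v(x) φ(x) dx = ∫_0^1 (-6*x^5 + 10*x^4 - 4*x^2) dx. Term by term:
  ∫_0^1 -6*x^5 dx = -1;  ∫_0^1 10*x^4 dx = 2;  ∫_0^1 -4*x^2 dx = -4/3.
Sum: -1 + 2 − 4/3 = -1/3.
So RHS = -∫_0^1 v(x) φ(x) dx = 1/3.
LHS − RHS = -1/6 ≠ 0, so the identity fails.
(For a valid weak derivative the identity must hold for EVERY test function, in particular this one. The failure shows v is NOT the weak derivative of u.)
Correct weak derivative would be u'(x) = 3*x**2 - 2*x - 2.


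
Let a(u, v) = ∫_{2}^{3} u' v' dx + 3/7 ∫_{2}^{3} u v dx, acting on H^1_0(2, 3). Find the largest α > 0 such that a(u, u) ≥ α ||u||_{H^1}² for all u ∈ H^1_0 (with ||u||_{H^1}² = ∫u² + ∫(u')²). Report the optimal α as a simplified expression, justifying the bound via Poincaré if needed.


α = (3/7 + π^2)/(1 + π^2)

Coercivity of a(·,·) on H^1_0(2, 3) means a(u, u) ≥ α ||u||_{H^1}² for every u ∈ H^1_0.
The interval has length L = 1, and Poincaré/coercivity depend only on L. Here a(u, u) = ∫(u')² + (3/7)·∫u².
Here 0 < c = 3/7 < 1. The condition a(u,u) ≥ α||u||_{H^1}² reads (1−α)∫(u')² ≥ (α−c)∫u². Any admissible α is ≤ 1 (rapidly oscillating u have ∫u²/∫(u')² → 0), and α = 1 would force 0 ≥ (1−c)∫u², impossible since c < 1; so 1−α > 0. By the sharp Poincaré inequality on H^1_0 of an interval of length L, ∫(u')² ≥ (π/L)²∫u² with equality for the first sine mode sin(π(x−x₀)/L) (x₀ the left endpoint), so the inequality holds for all u iff (1−α)(π/L)² ≥ α − c, i.e. α ≤ ((π/L)² + c)/((π/L)² + 1) = (1 + c(L/π)²)/(1 + (L/π)²). With (π/L)² = π^2 and c = 3/7, the largest admissible constant is α = ((π/L)² + c)/((π/L)² + 1).
Simplifying, α = (3/7 + π^2)/(1 + π^2).


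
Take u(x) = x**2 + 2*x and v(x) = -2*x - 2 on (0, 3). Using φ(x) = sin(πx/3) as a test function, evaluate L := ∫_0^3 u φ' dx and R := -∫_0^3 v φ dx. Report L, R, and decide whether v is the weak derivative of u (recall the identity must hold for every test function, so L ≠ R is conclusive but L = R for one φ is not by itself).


LHS = -30/π, RHS = 30/π. No, v is not the weak derivative of u.

u(x) = x**2 + 2*x, classical derivative u'(x) = 2*x + 2.
φ(x) = sin(πx/3), so φ'(x) = π*cos(π*x/3)/3.
Note φ(0) = φ(3) = 0, so the boundary term u·φ vanishes.
LHS = ∫_0^3 u(x) φ'(x) dx = ∫_0^3 (π*x^2*cos(π*x/3)/3 + 2*π*x*cos(π*x/3)/3) dx. Term by term:
  ∫_0^3 π*x^2*cos(π*x/3)/3 dx = -18/π;  ∫_0^3 2*π*x*cos(π*x/3)/3 dx = -12/π.
Sum: -18/π − 12/π = -30/π.
So LHS = -30/π.
∫_0^3 v(x) φ(x) dx = ∫_0^3 (-2*x*sin(π*x/3) - 2*sin(π*x/3)) dx. Term by term:
  ∫_0^3 -2*sin(π*x/3) dx = -12/π;  ∫_0^3 -2*x*sin(π*x/3) dx = -18/π.
Sum: -12/π − 18/π = -30/π.
So RHS = -∫_0^3 v(x) φ(x) dx = 30/π.
LHS − RHS = -60/π ≠ 0, so the identity fails.
(For a valid weak derivative the identity must hold for EVERY test function, in particular this one. The failure shows v is NOT the weak derivative of u.)
Correct weak derivative would be u'(x) = 2*x + 2.


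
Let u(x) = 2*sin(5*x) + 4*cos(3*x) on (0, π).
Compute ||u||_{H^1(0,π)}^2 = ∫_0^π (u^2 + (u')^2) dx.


||u||_{H^1(0,π)}^2 = 132*π

u'(x) = -12*sin(3*x) + 10*cos(5*x).
Expand u² and (u')² and integrate term by term on (0, π), using: for integers n ≥ 1, ∫_0^π sin²(nx) dx = ∫_0^π cos²(nx) dx = π/2; for n ≠ n', ∫_0^π sin(nx)sin(n'x) dx = ∫_0^π cos(nx)cos(n'x) dx = 0; and by product-to-sum, ∫_0^π sin(nx)cos(n'x) dx = ½∫_0^π [sin((n+n')x) + sin((n−n')x)] dx, which is 0 when n+n' is even and 2n/(n²−n'²) when n+n' is odd (it need not vanish on (0, π)).
  u² squared terms: (2)²·∫sin(5x)² dx = 4·π/2 = 2*π;  (4)²·∫cos(3x)² dx = 16·π/2 = 8*π.
  u² cross terms: 2·(2)·(4)·∫sin(5x)·cos(3x) dx = 16·(0) = 0.
  So ∫_0^π u² dx = 2*π + 8*π + 0 = 10*π.
  (u')² squared terms: (-12)²·∫sin(3x)² dx = 144·π/2 = 72*π;  (10)²·∫cos(5x)² dx = 100·π/2 = 50*π.
  (u')² cross terms: 2·(-12)·(10)·∫sin(3x)·cos(5x) dx = -240·(0) = 0.
  So ∫_0^π (u')² dx = 72*π + 50*π + 0 = 122*π.
||u||_{H^1}^2 = (10*π) + (122*π) = 132*π.


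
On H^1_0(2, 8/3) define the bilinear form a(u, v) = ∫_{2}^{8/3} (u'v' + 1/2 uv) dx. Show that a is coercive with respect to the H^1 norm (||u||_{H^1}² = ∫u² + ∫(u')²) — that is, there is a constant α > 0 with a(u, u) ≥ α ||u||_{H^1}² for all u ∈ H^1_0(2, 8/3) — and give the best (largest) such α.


α = (2 + 9*π^2)/(4 + 9*π^2)

Coercivity of a(·,·) on H^1_0(2, 8/3) means a(u, u) ≥ α ||u||_{H^1}² for every u ∈ H^1_0.
The interval has length L = 2/3, and Poincaré/coercivity depend only on L. Here a(u, u) = ∫(u')² + (1/2)·∫u².
Here 0 < c = 1/2 < 1. The condition a(u,u) ≥ α||u||_{H^1}² reads (1−α)∫(u')² ≥ (α−c)∫u². Any admissible α is ≤ 1 (rapidly oscillating u have ∫u²/∫(u')² → 0), and α = 1 would force 0 ≥ (1−c)∫u², impossible since c < 1; so 1−α > 0. By the sharp Poincaré inequality on H^1_0 of an interval of length L, ∫(u')² ≥ (π/L)²∫u² with equality for the first sine mode sin(π(x−x₀)/L) (x₀ the left endpoint), so the inequality holds for all u iff (1−α)(π/L)² ≥ α − c, i.e. α ≤ ((π/L)² + c)/((π/L)² + 1) = (1 + c(L/π)²)/(1 + (L/π)²). With (π/L)² = 9*π^2/4 and c = 1/2, the largest admissible constant is α = ((π/L)² + c)/((π/L)² + 1).
Simplifying, α = (2 + 9*π^2)/(4 + 9*π^2).


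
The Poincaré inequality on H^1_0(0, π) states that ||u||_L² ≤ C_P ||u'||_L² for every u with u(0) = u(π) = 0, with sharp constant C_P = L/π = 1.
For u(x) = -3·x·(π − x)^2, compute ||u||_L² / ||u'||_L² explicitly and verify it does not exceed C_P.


||u||_L² / ||u'||_L² = sqrt(14)*π/14 < C_P = 1.

u(x) = -3·x·(π − x)^2, so u'(x) = 3*(π - 3*x)*(x - π).
u(x) = -3·x·(π − x)^2 vanishes at x = 0 and x = π, so u ∈ H^1_0(0, π). Differentiate via the product rule and integrate the resulting polynomials term by term.
  ∫_0^π u² dx = ∫_0^π (9*x^6 - 36*π*x^5 + 54*π^2*x^4 - 36*π^3*x^3 + 9*π^4*x^2) dx. Term by term:
    ∫_0^π 9*x^6 dx = 9*π^7/7;  ∫_0^π -36*π*x^5 dx = -6*π^7;  ∫_0^π 54*π^2*x^4 dx = 54*π^7/5;
    ∫_0^π -36*π^3*x^3 dx = -9*π^7;  ∫_0^π 9*π^4*x^2 dx = 3*π^7.
  Sum: 9*π^7/7 − 6*π^7 + 54*π^7/5 − 9*π^7 + 3*π^7 = 3*π^7/35.
  ∫_0^π (u')² dx = ∫_0^π (81*x^4 - 216*π*x^3 + 198*π^2*x^2 - 72*π^3*x + 9*π^4) dx. Term by term:
    ∫_0^π 81*x^4 dx = 81*π^5/5;  ∫_0^π -216*π*x^3 dx = -54*π^5;  ∫_0^π 198*π^2*x^2 dx = 66*π^5;
    ∫_0^π -72*π^3*x dx = -36*π^5;  ∫_0^π 9*π^4 dx = 9*π^5.
  Sum: 81*π^5/5 − 54*π^5 + 66*π^5 − 36*π^5 + 9*π^5 = 6*π^5/5.
∫_0^π u² dx = 3*π^7/35, so ||u||_L² = sqrt(105)*π^(7/2)/35.
∫_0^π (u')² dx = 6*π^5/5, so ||u'||_L² = sqrt(30)*π^(5/2)/5.
Ratio ||u||_L² / ||u'||_L² = sqrt(14)*π/14.
Sharp Poincaré constant on H^1_0(0, π) is C_P = L/π = 1, achieved by sin(x).
A polynomial bump cannot attain the sharp Poincaré constant (only the first sine eigenfunction does), so the ratio is strictly less than C_P, consistent with ||u||_L² ≤ C_P ||u'||_L².


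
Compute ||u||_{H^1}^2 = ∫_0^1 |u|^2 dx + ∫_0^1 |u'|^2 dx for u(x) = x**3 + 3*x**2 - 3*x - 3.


||u||_{H^1}^2 = 649/35

The H^1 norm (squared) on an interval (0, L) is
  ||u||_{H^1}^2 = ∫_0^L u(x)^2 dx + ∫_0^L u'(x)^2 dx.
Compute u'(x) = 3*x**2 + 6*x - 3.
Then u(x)^2 = x**6 + 6*x**5 + 3*x**4 - 24*x**3 - 9*x**2 + 18*x + 9 and u'(x)^2 = 9*x**4 + 36*x**3 + 18*x**2 - 36*x + 9.
Integrate each monomial from 0 to 1 using ∫_0^1 c·x^n dx = c·1^(n+1)/(n+1):
  ∫_0^1 u(x)^2 dx = ∫_0^1 (x^6 + 6*x^5 + 3*x^4 - 24*x^3 - 9*x^2 + 18*x + 9) dx. Term by term:
    ∫_0^1 x^6 dx = 1/7;  ∫_0^1 6*x^5 dx = 1;  ∫_0^1 3*x^4 dx = 3/5;
    ∫_0^1 -24*x^3 dx = -6;  ∫_0^1 -9*x^2 dx = -3;  ∫_0^1 18*x dx = 9;
    ∫_0^1 9 dx = 9.
  Sum: 1/7 + 1 + 3/5 − 6 − 3 + 9 + 9 = 376/35.
  ∫_0^1 u'(x)^2 dx = ∫_0^1 (9*x^4 + 36*x^3 + 18*x^2 - 36*x + 9) dx. Term by term:
    ∫_0^1 9*x^4 dx = 9/5;  ∫_0^1 36*x^3 dx = 9;  ∫_0^1 18*x^2 dx = 6;
    ∫_0^1 -36*x dx = -18;  ∫_0^1 9 dx = 9.
  Sum: 9/5 + 9 + 6 − 18 + 9 = 39/5.
Adding: ||u||_{H^1}^2 = 376/35 + 39/5 = 649/35.


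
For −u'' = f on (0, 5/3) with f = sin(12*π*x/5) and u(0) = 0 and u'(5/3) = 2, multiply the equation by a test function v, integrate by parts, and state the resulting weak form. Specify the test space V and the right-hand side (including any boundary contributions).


V = {v ∈ H^1(0, 5/3) : v(0) = 0} (test functions vanish at x = 0 where u is specified); weak form: ∫_0^5/3 u'v' dx = ∫_0^5/3 (sin(12*π*x/5)) v dx + 2·v(5/3) for all v ∈ V.

Multiply both sides by a test function v and integrate from 0 to 5/3:
  ∫_0^5/3 −u''(x) v(x) dx = ∫_0^5/3 f(x) v(x) dx.
Integrate the LHS by parts once:
  ∫_0^5/3 −u'' v dx = −[u'(x) v(x)]_0^5/3 + ∫_0^5/3 u'(x) v'(x) dx.
Thus ∫_0^5/3 u'(x) v'(x) dx = ∫_0^5/3 f(x) v(x) dx + [u'(x) v(x)]_0^5/3.
Choose V so that boundary terms are either known or forced to vanish.
Mixed BC: u(0) = 0 (Dirichlet) and u'(5/3) = 2 (Neumann). Define V = {v ∈ H^1(0, 5/3) : v(0) = 0}. Then [u' v]_0^5/3 = u'(5/3)·v(5/3) − u'(0)·0 = 2·v(5/3).
Weak formulation: find u (satisfying any essential BC) such that ∫_0^5/3 u'(x) v'(x) dx = ∫_0^5/3 f v dx + 2·v(5/3) for all v ∈ V (Dirichlet at 0 absorbed into V; Neumann datum at x = 5/3 contributes the boundary term).
Substituting f(x) = sin(12*π*x/5), the right-hand side is ∫_0^5/3 (sin(12*π*x/5)) v dx + 2·v(5/3).


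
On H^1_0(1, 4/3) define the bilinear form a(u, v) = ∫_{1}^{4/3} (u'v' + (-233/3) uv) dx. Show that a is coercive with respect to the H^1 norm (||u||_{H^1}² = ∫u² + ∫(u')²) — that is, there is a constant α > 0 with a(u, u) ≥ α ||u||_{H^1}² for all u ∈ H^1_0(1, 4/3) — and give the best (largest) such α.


α = (-233 + 27*π^2)/(3*(1 + 9*π^2))

Coercivity of a(·,·) on H^1_0(1, 4/3) means a(u, u) ≥ α ||u||_{H^1}² for every u ∈ H^1_0.
The interval has length L = 1/3, and Poincaré/coercivity depend only on L. Here a(u, u) = ∫(u')² + (-233/3)·∫u².
Here c = -233/3 < 0 with |c| < (π/L)² = 9*π^2, so coercivity still holds. The condition a(u,u) ≥ α||u||_{H^1}² reads (1−α)∫(u')² ≥ (α−c)∫u². Any admissible α is ≤ 1 (rapidly oscillating u have ∫u²/∫(u')² → 0), and α = 1 would force 0 ≥ (1−c)∫u², impossible since c < 1; so 1−α > 0. By the sharp Poincaré inequality on H^1_0 of an interval of length L, ∫(u')² ≥ (π/L)²∫u² with equality for the first sine mode sin(π(x−x₀)/L) (x₀ the left endpoint), so the inequality holds for all u iff (1−α)(π/L)² ≥ α − c, i.e. α ≤ ((π/L)² + c)/((π/L)² + 1) = (1 + c(L/π)²)/(1 + (L/π)²). (Direct route, valid since c ≤ 0: Poincaré gives c∫u² ≥ c(L/π)²∫(u')², so a(u,u) ≥ (1 + c(L/π)²)∫(u')², while ||u||_{H^1}² ≤ (1 + (L/π)²)∫(u')²; dividing yields the same α.) With (π/L)² = 9*π^2 and c = -233/3, the largest admissible constant is α = ((π/L)² + c)/((π/L)² + 1).
Simplifying, α = (-233 + 27*π^2)/(3*(1 + 9*π^2)).


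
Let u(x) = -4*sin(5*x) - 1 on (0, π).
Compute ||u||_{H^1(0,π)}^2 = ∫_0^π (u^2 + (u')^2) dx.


||u||_{H^1(0,π)}^2 = 16/5 + 209*π

u'(x) = -20*cos(5*x).
Expand u² and (u')² and integrate term by term on (0, π), using: for integers n ≥ 1, ∫_0^π sin²(nx) dx = ∫_0^π cos²(nx) dx = π/2; for n ≠ n', ∫_0^π sin(nx)sin(n'x) dx = ∫_0^π cos(nx)cos(n'x) dx = 0; and by product-to-sum, ∫_0^π sin(nx)cos(n'x) dx = ½∫_0^π [sin((n+n')x) + sin((n−n')x)] dx, which is 0 when n+n' is even and 2n/(n²−n'²) when n+n' is odd (it need not vanish on (0, π)). For the constant mode: ∫_0^π 1 dx = π, ∫_0^π cos(nx) dx = 0, ∫_0^π sin(nx) dx = (1−(−1)^n)/n.
  u² squared terms: (-1)²·∫1 dx = 1·π = π;  (-4)²·∫sin(5x)² dx = 16·π/2 = 8*π.
  u² cross terms: 2·(-1)·(-4)·∫1·sin(5x) dx = 8·(2/5) = 16/5.
  So ∫_0^π u² dx = π + 8*π + 16/5 = 16/5 + 9*π.
  (u')² squared terms: (-20)²·∫cos(5x)² dx = 400·π/2 = 200*π.
  So ∫_0^π (u')² dx = 200*π.
||u||_{H^1}^2 = (16/5 + 9*π) + (200*π) = 16/5 + 209*π.


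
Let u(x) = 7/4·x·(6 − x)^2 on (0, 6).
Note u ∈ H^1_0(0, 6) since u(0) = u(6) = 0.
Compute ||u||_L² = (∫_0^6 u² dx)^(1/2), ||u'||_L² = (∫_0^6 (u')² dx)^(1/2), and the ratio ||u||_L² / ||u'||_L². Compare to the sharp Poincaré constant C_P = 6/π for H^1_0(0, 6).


||u||_L² / ||u'||_L² = 3*sqrt(14)/7 < C_P = 6/π.

u(x) = 7/4·x·(6 − x)^2, so u'(x) = 21*(x - 6)*(x - 2)/4.
u(x) = 7/4·x·(6 − x)^2 vanishes at x = 0 and x = 6, so u ∈ H^1_0(0, 6). Differentiate via the product rule and integrate the resulting polynomials term by term.
  ∫_0^6 u² dx = ∫_0^6 (49*x^6/16 - 147*x^5/2 + 1323*x^4/2 - 2646*x^3 + 3969*x^2) dx. Term by term:
    ∫_0^6 49*x^6/16 dx = 122472;  ∫_0^6 -147*x^5/2 dx = -571536;  ∫_0^6 1323*x^4/2 dx = 5143824/5;
    ∫_0^6 -2646*x^3 dx = -857304;  ∫_0^6 3969*x^2 dx = 285768.
  Sum: 122472 − 571536 + 5143824/5 − 857304 + 285768 = 40824/5.
  ∫_0^6 (u')² dx = ∫_0^6 (441*x^4/16 - 441*x^3 + 4851*x^2/2 - 5292*x + 3969) dx. Term by term:
    ∫_0^6 441*x^4/16 dx = 214326/5;  ∫_0^6 -441*x^3 dx = -142884;  ∫_0^6 4851*x^2/2 dx = 174636;
    ∫_0^6 -5292*x dx = -95256;  ∫_0^6 3969 dx = 23814.
  Sum: 214326/5 − 142884 + 174636 − 95256 + 23814 = 15876/5.
∫_0^6 u² dx = 40824/5, so ||u||_L² = 54*sqrt(70)/5.
∫_0^6 (u')² dx = 15876/5, so ||u'||_L² = 126*sqrt(5)/5.
Ratio ||u||_L² / ||u'||_L² = 3*sqrt(14)/7.
Sharp Poincaré constant on H^1_0(0, 6) is C_P = L/π = 6/π, achieved by sin(π/6·x).
A polynomial bump cannot attain the sharp Poincaré constant (only the first sine eigenfunction does), so the ratio is strictly less than C_P, consistent with ||u||_L² ≤ C_P ||u'||_L².


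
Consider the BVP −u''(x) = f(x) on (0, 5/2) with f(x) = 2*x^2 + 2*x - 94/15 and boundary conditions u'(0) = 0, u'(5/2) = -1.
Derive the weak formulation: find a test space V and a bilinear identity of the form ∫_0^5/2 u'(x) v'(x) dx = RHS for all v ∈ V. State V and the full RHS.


V = H^1(0, 5/2) (v unrestricted at boundary; u is determined up to an additive constant); weak form: ∫_0^5/2 u'v' dx = ∫_0^5/2 (2*x^2 + 2*x - 94/15) v dx − v(5/2) for all v ∈ V.

Multiply both sides by a test function v and integrate from 0 to 5/2:
  ∫_0^5/2 −u''(x) v(x) dx = ∫_0^5/2 f(x) v(x) dx.
Integrate the LHS by parts once:
  ∫_0^5/2 −u'' v dx = −[u'(x) v(x)]_0^5/2 + ∫_0^5/2 u'(x) v'(x) dx.
Thus ∫_0^5/2 u'(x) v'(x) dx = ∫_0^5/2 f(x) v(x) dx + [u'(x) v(x)]_0^5/2.
Choose V so that boundary terms are either known or forced to vanish.
u has inhomogeneous Neumann u'(0) = 0, u'(5/2) = -1. [u' v]_0^5/2 = (-1)·v(5/2) − (0)·v(0) = − v(5/2). Take V = H^1(0, 5/2); boundary term becomes part of RHS.
Weak formulation: find u (satisfying any essential BC) such that ∫_0^5/2 u'(x) v'(x) dx = ∫_0^5/2 f v dx − v(5/2) for all v ∈ V (Neumann data are natural BCs: they enter the RHS as boundary terms).
Substituting f(x) = 2*x^2 + 2*x - 94/15, the right-hand side is ∫_0^5/2 (2*x^2 + 2*x - 94/15) v dx − v(5/2).
Compatibility check (pure Neumann): taking v ≡ 1 ∈ V gives 0 = ∫_0^5/2 f dx + (-1) − (0), i.e. ∫_0^5/2 f dx must equal u'(0) − u'(5/2) = 1. Indeed ∫_0^5/2 (2*x^2 + 2*x - 94/15) dx = 1, so the data are compatible. The solution is then unique only up to an additive constant (fix it e.g. by requiring ∫_0^5/2 u dx = 0).


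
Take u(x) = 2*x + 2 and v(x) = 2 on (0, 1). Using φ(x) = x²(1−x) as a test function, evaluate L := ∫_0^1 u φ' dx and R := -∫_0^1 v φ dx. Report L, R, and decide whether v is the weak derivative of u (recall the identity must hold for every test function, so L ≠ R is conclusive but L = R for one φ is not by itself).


LHS = -1/6, RHS = -1/6. Yes, v = u' weakly.

u(x) = 2*x + 2, classical derivative u'(x) = 2.
φ(x) = x²(1−x), so φ'(x) = x*(2 - 3*x).
Note φ(0) = φ(1) = 0, so the boundary term u·φ vanishes.
LHS = ∫_0^1 u(x) φ'(x) dx = ∫_0^1 (-6*x^3 - 2*x^2 + 4*x) dx. Term by term:
  ∫_0^1 -6*x^3 dx = -3/2;  ∫_0^1 -2*x^2 dx = -2/3;  ∫_0^1 4*x dx = 2.
Sum: -3/2 − 2/3 + 2 = -1/6.
So LHS = -1/6.
∫_0^1 v(x) φ(x) dx = ∫_0^1 (-2*x^3 + 2*x^2) dx. Term by term:
  ∫_0^1 -2*x^3 dx = -1/2;  ∫_0^1 2*x^2 dx = 2/3.
Sum: -1/2 + 2/3 = 1/6.
So RHS = -∫_0^1 v(x) φ(x) dx = -1/6.
LHS = RHS, so the identity holds for this test φ.
Moreover u is smooth here and v(x) = u'(x) = 2 pointwise, so the identity holds for every test function. Hence v is the weak derivative of u.


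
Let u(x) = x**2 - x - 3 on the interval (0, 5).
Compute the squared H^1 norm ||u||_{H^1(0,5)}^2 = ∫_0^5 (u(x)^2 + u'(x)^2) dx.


||u||_{H^1}^2 = 2075/6

The H^1 norm (squared) on an interval (0, L) is
  ||u||_{H^1}^2 = ∫_0^L u(x)^2 dx + ∫_0^L u'(x)^2 dx.
Compute u'(x) = 2*x - 1.
Then u(x)^2 = x**4 - 2*x**3 - 5*x**2 + 6*x + 9 and u'(x)^2 = 4*x**2 - 4*x + 1.
Integrate each monomial from 0 to 5 using ∫_0^5 c·x^n dx = c·5^(n+1)/(n+1):
  ∫_0^5 u(x)^2 dx = ∫_0^5 (x^4 - 2*x^3 - 5*x^2 + 6*x + 9) dx. Term by term:
    ∫_0^5 x^4 dx = 625;  ∫_0^5 -2*x^3 dx = -625/2;  ∫_0^5 -5*x^2 dx = -625/3;
    ∫_0^5 6*x dx = 75;  ∫_0^5 9 dx = 45.
  Sum: 625 − 625/2 − 625/3 + 75 + 45 = 1345/6.
  ∫_0^5 u'(x)^2 dx = ∫_0^5 (4*x^2 - 4*x + 1) dx. Term by term:
    ∫_0^5 4*x^2 dx = 500/3;  ∫_0^5 -4*x dx = -50;  ∫_0^5 1 dx = 5.
  Sum: 500/3 − 50 + 5 = 365/3.
Adding: ||u||_{H^1}^2 = 1345/6 + 365/3 = 2075/6.


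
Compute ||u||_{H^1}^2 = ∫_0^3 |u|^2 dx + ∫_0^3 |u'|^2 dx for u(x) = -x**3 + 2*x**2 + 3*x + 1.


||u||_{H^1}^2 = 10299/70

The H^1 norm (squared) on an interval (0, L) is
  ||u||_{H^1}^2 = ∫_0^L u(x)^2 dx + ∫_0^L u'(x)^2 dx.
Compute u'(x) = -3*x**2 + 4*x + 3.
Then u(x)^2 = x**6 - 4*x**5 - 2*x**4 + 10*x**3 + 13*x**2 + 6*x + 1 and u'(x)^2 = 9*x**4 - 24*x**3 - 2*x**2 + 24*x + 9.
Integrate each monomial from 0 to 3 using ∫_0^3 c·x^n dx = c·3^(n+1)/(n+1):
  ∫_0^3 u(x)^2 dx = ∫_0^3 (x^6 - 4*x^5 - 2*x^4 + 10*x^3 + 13*x^2 + 6*x + 1) dx. Term by term:
    ∫_0^3 x^6 dx = 2187/7;  ∫_0^3 -4*x^5 dx = -486;  ∫_0^3 -2*x^4 dx = -486/5;
    ∫_0^3 10*x^3 dx = 405/2;  ∫_0^3 13*x^2 dx = 117;  ∫_0^3 6*x dx = 27;
    ∫_0^3 1 dx = 3.
  Sum: 2187/7 − 486 − 486/5 + 405/2 + 117 + 27 + 3 = 5511/70.
  ∫_0^3 u'(x)^2 dx = ∫_0^3 (9*x^4 - 24*x^3 - 2*x^2 + 24*x + 9) dx. Term by term:
    ∫_0^3 9*x^4 dx = 2187/5;  ∫_0^3 -24*x^3 dx = -486;  ∫_0^3 -2*x^2 dx = -18;
    ∫_0^3 24*x dx = 108;  ∫_0^3 9 dx = 27.
  Sum: 2187/5 − 486 − 18 + 108 + 27 = 342/5.
Adding: ||u||_{H^1}^2 = 5511/70 + 342/5 = 10299/70.


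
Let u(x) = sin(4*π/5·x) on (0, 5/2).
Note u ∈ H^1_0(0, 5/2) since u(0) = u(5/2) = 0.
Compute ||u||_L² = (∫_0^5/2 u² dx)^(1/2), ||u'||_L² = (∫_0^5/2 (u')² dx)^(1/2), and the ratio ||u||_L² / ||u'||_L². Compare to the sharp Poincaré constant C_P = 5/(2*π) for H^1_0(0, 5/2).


||u||_L² / ||u'||_L² = 5/(4*π) < C_P = 5/(2*π).

u(x) = sin(4*π/5·x), so u'(x) = 4*π*cos(4*π*x/5)/5.
Writing u(x) = A·sin(kπx/L) with A = 1 and k = 2, use ∫_0^L sin²(kπx/L) dx = L/2 and ∫_0^L cos²(kπx/L) dx = L/2.
u² = 1·sin²(4*π/5·x) and (u')² = 16*π^2/25·cos²(4*π/5·x), and each of sin², cos² integrates to L/2 = 5/4 over (0, 5/2).
∫_0^5/2 u² dx = 5/4, so ||u||_L² = sqrt(5)/2.
∫_0^5/2 (u')² dx = 4*π^2/5, so ||u'||_L² = 2*sqrt(5)*π/5.
Ratio ||u||_L² / ||u'||_L² = 5/(4*π).
Sharp Poincaré constant on H^1_0(0, 5/2) is C_P = L/π = 5/(2*π), achieved by sin(2*π/5·x).
This is the k = 2 harmonic; the ratio L/(kπ) is strictly less than C_P = L/π, consistent with the sharp inequality ||u||_L² ≤ C_P ||u'||_L².
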